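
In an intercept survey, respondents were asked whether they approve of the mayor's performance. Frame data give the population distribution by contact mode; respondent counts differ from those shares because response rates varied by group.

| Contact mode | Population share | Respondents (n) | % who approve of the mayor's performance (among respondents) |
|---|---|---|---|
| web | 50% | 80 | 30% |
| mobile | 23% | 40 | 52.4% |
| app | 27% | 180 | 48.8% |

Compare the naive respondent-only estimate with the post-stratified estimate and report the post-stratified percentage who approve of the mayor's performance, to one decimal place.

40.2%

Without adjustment, the pooled respondent share is:
  (80/300)×30 + (40/300)×52.4 + (180/300)×48.8 = 44.2667%
Post-stratifying to population shares instead:
  0.5×30 + 0.23×52.4 + 0.27×48.8 = 40.228%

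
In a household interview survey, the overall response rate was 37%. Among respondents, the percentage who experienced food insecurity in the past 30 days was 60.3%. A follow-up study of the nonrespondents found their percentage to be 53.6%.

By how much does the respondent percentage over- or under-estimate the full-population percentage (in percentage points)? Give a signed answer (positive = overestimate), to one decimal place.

+4.2 percentage points

Nonresponse fraction = 1 − 0.37 = 0.63.
Bias = (nonresponse fraction) × (respondent percentage − nonrespondent percentage)
     = 0.63 × (60.3 − 53.6) = 0.63 × 6.7 = 4.221.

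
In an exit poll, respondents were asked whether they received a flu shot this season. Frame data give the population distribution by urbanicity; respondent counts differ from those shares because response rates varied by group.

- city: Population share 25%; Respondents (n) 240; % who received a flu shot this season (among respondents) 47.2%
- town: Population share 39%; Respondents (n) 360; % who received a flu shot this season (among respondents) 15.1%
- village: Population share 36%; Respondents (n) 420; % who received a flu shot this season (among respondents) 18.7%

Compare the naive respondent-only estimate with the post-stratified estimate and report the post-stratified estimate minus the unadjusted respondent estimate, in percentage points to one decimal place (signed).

+0.3 percentage points

Naive respondent-only estimate (weights = respondent counts):
  (240/1020)×47.2 + (360/1020)×15.1 + (420/1020)×18.7 = 24.1353%
Reweighting by population urbanicity shares:
  0.25×47.2 + 0.39×15.1 + 0.36×18.7 = 24.421%
Difference = 24.421 − 24.1353 = 0.2857 pp.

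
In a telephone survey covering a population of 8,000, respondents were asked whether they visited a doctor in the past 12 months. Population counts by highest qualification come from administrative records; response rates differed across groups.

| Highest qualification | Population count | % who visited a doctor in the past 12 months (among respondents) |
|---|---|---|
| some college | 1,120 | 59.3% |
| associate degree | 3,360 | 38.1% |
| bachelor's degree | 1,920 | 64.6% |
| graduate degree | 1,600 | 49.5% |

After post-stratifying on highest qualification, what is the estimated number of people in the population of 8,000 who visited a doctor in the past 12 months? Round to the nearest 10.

Estimated count per cell = population count × respondent percentage:
  some college: 1,120 × 59.3% = 664.16
  associate degree: 3,360 × 38.1% = 1280.16
  bachelor's degree: 1,920 × 64.6% = 1240.32
  graduate degree: 1,600 × 49.5% = 792
Estimated total = 3976.64 → 3,980.

3,980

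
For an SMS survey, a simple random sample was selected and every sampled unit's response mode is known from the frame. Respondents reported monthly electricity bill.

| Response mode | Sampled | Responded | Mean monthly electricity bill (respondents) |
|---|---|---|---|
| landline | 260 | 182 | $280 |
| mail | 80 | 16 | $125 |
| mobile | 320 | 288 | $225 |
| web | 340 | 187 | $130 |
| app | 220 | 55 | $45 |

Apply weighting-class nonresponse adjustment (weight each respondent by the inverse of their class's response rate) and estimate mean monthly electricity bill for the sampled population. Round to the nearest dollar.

$171

Class response rates: landline 182/260 = 70%, mail 16/80 = 20%, mobile 288/320 = 90%, web 187/340 = 55%, app 55/220 = 25%.
Inverse-response-rate weighting restores each class to its sampled count, so class totals weight by n_sampled:
  landline: 260 × 280 = 72,800
  mail: 80 × 125 = 10,000
  mobile: 320 × 225 = 72,000
  web: 340 × 130 = 44,200
  app: 220 × 45 = 9900
Adjusted estimate = 208,900 / 1,220 = 171.23 → $171.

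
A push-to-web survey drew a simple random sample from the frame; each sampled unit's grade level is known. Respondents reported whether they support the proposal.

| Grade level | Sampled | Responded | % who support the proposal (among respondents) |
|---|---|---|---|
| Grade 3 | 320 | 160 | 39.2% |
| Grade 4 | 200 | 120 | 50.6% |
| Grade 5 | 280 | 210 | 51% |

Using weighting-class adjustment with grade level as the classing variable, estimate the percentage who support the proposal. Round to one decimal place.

Class response rates: Grade 3 160/320 = 50%, Grade 4 120/200 = 60%, Grade 5 210/280 = 75%.
Inverse-response-rate weighting restores each class to its sampled count, so class totals weight by n_sampled:
  Grade 3: 320 × 39.2 = 12,544
  Grade 4: 200 × 50.6 = 10,120
  Grade 5: 280 × 51 = 14,280
Adjusted estimate = 36,944 / 800 = 46.18 → 46.2%.

46.2%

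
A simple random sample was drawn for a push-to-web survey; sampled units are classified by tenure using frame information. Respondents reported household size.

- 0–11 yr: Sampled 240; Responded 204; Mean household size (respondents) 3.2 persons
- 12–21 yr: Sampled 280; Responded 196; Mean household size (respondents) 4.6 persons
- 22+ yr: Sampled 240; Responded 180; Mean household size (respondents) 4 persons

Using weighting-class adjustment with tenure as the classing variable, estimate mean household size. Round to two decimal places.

Response rates by class: 0–11 yr 204/240 = 85%, 12–21 yr 196/280 = 70%, 22+ yr 180/240 = 75%.
Weighting each respondent by the inverse class response rate inflates each class back to its sampled size, so the class weight is n_sampled:
  0–11 yr: 240 × 3.2 = 768
  12–21 yr: 280 × 4.6 = 1288
  22+ yr: 240 × 4 = 960
Adjusted estimate = 3016 / 760 = 3.96842 → 3.97.

3.97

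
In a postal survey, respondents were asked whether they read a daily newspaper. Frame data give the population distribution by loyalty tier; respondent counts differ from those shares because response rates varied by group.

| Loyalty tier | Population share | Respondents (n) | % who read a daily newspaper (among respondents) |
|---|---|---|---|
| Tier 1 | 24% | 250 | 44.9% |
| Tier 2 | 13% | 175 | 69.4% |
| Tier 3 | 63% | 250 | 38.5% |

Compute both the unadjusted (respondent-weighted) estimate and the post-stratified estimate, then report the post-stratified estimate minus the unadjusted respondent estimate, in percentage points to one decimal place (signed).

-4.8 percentage points

Unadjusted (pooled respondent) estimate weights by respondent counts:
  (250/675)×44.9 + (175/675)×69.4 + (250/675)×38.5 = 48.8815%
Post-stratifying to population shares instead:
  0.24×44.9 + 0.13×69.4 + 0.63×38.5 = 44.053%
Difference = 44.053 − 48.8815 = -4.8285 pp.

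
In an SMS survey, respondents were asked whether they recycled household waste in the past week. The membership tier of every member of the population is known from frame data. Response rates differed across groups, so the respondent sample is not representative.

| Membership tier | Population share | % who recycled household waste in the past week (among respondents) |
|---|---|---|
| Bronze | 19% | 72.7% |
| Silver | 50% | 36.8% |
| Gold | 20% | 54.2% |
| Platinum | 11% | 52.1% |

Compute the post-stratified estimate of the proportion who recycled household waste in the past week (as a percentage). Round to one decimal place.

48.8%

Reweight to the known membership tier distribution:
  Bronze: 0.19 × 72.7 = 13.813
  Silver: 0.5 × 36.8 = 18.4
  Gold: 0.2 × 54.2 = 10.84
  Platinum: 0.11 × 52.1 = 5.731
Post-stratified estimate = 48.784 → 48.8%.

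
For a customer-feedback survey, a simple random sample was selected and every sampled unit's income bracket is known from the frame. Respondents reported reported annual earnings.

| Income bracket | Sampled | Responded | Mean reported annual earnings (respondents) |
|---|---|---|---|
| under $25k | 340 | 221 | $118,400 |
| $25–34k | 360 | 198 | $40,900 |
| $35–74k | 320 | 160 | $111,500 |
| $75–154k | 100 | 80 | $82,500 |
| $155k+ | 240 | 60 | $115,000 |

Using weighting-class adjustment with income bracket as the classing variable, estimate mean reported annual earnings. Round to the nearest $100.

$93,000

Response rates by class: under $25k 221/340 = 65%, $25–34k 198/360 = 55%, $35–74k 160/320 = 50%, $75–154k 80/100 = 80%, $155k+ 60/240 = 25%.
Each respondent's weight = sampled/responded in their class; summing within a class gives n_sampled, so:
  under $25k: 340 × 118,400 = 40,256,000
  $25–34k: 360 × 40,900 = 14,724,000
  $35–74k: 320 × 111,500 = 35,680,000
  $75–154k: 100 × 82,500 = 8,250,000
  $155k+: 240 × 115,000 = 27,600,000
Adjusted estimate = 126,510,000 / 1,360 = 93022.1 → $93,000.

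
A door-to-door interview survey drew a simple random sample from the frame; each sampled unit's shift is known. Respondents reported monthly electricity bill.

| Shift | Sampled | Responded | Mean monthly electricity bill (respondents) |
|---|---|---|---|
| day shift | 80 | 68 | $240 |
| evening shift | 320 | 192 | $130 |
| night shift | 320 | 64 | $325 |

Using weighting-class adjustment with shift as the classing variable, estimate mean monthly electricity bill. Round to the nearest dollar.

Response rates by class: day shift 68/80 = 85%, evening shift 192/320 = 60%, night shift 64/320 = 20%.
Weighting each respondent by the inverse class response rate inflates each class back to its sampled size, so the class weight is n_sampled:
  day shift: 80 × 240 = 19,200
  evening shift: 320 × 130 = 41,600
  night shift: 320 × 325 = 104,000
Adjusted estimate = 164,800 / 720 = 228.889 → $229.

$229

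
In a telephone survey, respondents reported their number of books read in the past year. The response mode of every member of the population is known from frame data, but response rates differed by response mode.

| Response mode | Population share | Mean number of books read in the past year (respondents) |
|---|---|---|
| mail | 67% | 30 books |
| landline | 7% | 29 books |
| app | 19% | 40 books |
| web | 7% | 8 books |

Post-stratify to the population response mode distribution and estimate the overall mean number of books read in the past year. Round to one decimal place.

30.3

Post-stratification weights by population share, not respondent share:
  mail: 0.67 × 30 = 20.1
  landline: 0.07 × 29 = 2.03
  app: 0.19 × 40 = 7.6
  web: 0.07 × 8 = 0.56
Post-stratified estimate = 30.29 → 30.3.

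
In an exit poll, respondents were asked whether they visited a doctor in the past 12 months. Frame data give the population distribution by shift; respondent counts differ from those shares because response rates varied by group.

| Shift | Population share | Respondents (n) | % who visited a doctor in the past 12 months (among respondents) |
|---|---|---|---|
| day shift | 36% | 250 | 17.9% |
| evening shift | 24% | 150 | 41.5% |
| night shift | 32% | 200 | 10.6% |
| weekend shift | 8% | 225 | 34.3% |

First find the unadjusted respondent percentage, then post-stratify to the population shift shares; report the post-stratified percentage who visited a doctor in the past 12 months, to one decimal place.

22.5%

Unadjusted (pooled respondent) estimate weights by respondent counts:
  (250/825)×17.9 + (150/825)×41.5 + (200/825)×10.6 + (225/825)×34.3 = 24.8939%
Reweighting by population shift shares:
  0.36×17.9 + 0.24×41.5 + 0.32×10.6 + 0.08×34.3 = 22.54%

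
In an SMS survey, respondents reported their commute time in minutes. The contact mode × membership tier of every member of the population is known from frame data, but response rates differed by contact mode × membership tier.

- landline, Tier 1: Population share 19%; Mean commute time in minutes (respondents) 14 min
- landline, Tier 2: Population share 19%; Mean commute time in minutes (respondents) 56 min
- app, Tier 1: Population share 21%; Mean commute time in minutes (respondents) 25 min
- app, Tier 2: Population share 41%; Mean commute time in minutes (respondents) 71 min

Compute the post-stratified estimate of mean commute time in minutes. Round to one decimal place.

Weight each group's respondent value by its population share:
  landline, Tier 1: 0.19 × 14 = 2.66
  landline, Tier 2: 0.19 × 56 = 10.64
  app, Tier 1: 0.21 × 25 = 5.25
  app, Tier 2: 0.41 × 71 = 29.11
Post-stratified estimate = 47.66 → 47.7.

47.7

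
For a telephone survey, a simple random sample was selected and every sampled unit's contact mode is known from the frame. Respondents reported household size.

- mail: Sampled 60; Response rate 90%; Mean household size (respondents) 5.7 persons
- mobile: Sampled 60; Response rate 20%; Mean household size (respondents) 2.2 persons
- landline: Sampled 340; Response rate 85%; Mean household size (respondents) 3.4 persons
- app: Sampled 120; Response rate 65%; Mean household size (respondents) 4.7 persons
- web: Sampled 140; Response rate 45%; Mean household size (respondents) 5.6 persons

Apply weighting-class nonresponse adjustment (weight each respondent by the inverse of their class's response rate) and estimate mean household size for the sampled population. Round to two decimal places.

Weighting each respondent by the inverse class response rate inflates each class back to its sampled size, so the class weight is n_sampled:
  mail: 60 × 5.7 = 342
  mobile: 60 × 2.2 = 132
  landline: 340 × 3.4 = 1156
  app: 120 × 4.7 = 564
  web: 140 × 5.6 = 784
Adjusted estimate = 2978 / 720 = 4.13611 → 4.14.

4.14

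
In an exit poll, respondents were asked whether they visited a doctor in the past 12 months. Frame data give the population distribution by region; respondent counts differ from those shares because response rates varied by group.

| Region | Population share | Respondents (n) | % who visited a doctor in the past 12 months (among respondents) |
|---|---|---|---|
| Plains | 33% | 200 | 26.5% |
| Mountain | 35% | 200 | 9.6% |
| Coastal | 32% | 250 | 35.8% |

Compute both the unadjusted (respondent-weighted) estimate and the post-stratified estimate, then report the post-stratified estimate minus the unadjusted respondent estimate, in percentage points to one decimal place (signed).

Without adjustment, the pooled respondent share is:
  (200/650)×26.5 + (200/650)×9.6 + (250/650)×35.8 = 24.8769%
Reweighting by population region shares:
  0.33×26.5 + 0.35×9.6 + 0.32×35.8 = 23.561%
Difference = 23.561 − 24.8769 = -1.3159 pp.

-1.3 percentage points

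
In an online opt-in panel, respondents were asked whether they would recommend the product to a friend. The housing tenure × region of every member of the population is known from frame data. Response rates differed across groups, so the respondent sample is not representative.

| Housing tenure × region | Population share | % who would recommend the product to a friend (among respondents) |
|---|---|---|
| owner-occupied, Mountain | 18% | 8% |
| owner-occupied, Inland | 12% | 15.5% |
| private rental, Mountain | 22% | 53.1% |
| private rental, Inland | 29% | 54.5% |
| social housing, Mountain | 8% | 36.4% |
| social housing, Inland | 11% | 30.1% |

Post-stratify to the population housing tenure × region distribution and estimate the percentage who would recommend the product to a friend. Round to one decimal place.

Reweight to the known housing tenure × region distribution:
  owner-occupied, Mountain: 0.18 × 8 = 1.44
  owner-occupied, Inland: 0.12 × 15.5 = 1.86
  private rental, Mountain: 0.22 × 53.1 = 11.682
  private rental, Inland: 0.29 × 54.5 = 15.805
  social housing, Mountain: 0.08 × 36.4 = 2.912
  social housing, Inland: 0.11 × 30.1 = 3.311
Post-stratified estimate = 37.01 → 37.0%.

37.0%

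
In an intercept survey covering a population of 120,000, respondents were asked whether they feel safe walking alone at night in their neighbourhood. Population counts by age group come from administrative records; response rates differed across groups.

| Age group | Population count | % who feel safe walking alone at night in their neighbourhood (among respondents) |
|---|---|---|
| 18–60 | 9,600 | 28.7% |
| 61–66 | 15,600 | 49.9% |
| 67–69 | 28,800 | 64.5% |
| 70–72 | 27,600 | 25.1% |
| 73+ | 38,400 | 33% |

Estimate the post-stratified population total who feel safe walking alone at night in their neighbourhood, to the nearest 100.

48,700

Each cell contributes its population count × the respondent rate:
  18–60: 9,600 × 28.7% = 2755.2
  61–66: 15,600 × 49.9% = 7784.4
  67–69: 28,800 × 64.5% = 18,576
  70–72: 27,600 × 25.1% = 6927.6
  73+: 38,400 × 33% = 12,672
Estimated total = 48715.2 → 48,700.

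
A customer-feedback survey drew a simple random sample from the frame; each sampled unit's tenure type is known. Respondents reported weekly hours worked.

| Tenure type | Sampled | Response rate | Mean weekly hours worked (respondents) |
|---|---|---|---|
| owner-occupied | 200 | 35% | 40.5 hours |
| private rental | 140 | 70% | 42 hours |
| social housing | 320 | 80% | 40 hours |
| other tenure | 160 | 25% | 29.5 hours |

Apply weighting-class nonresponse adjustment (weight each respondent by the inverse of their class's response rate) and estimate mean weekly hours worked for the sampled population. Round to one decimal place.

38.4

Each respondent's weight = sampled/responded in their class; summing within a class gives n_sampled, so:
  owner-occupied: 200 × 40.5 = 8100
  private rental: 140 × 42 = 5880
  social housing: 320 × 40 = 12,800
  other tenure: 160 × 29.5 = 4720
Adjusted estimate = 31,500 / 820 = 38.4146 → 38.4.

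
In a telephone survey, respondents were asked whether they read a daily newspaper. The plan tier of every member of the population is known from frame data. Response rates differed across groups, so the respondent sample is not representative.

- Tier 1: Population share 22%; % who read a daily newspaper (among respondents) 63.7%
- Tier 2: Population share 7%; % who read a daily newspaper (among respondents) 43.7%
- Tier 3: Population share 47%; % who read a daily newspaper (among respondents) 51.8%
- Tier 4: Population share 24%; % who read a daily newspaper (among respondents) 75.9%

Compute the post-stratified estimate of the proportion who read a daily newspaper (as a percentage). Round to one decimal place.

Each cell contributes population-share × respondent value:
  Tier 1: 0.22 × 63.7 = 14.014
  Tier 2: 0.07 × 43.7 = 3.059
  Tier 3: 0.47 × 51.8 = 24.346
  Tier 4: 0.24 × 75.9 = 18.216
Post-stratified estimate = 59.635 → 59.6%.

59.6%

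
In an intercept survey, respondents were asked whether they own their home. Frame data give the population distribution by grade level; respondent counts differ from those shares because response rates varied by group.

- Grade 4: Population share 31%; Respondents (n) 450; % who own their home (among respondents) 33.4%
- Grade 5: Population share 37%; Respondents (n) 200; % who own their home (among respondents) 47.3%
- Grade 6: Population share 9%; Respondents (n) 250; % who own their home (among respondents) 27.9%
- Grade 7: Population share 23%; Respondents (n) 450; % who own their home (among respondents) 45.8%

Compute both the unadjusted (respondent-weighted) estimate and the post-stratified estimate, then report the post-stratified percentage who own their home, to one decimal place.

40.9%

Unadjusted (pooled respondent) estimate weights by respondent counts:
  (450/1350)×33.4 + (200/1350)×47.3 + (250/1350)×27.9 + (450/1350)×45.8 = 38.5741%
Post-stratified estimate weights by population shares:
  0.31×33.4 + 0.37×47.3 + 0.09×27.9 + 0.23×45.8 = 40.9%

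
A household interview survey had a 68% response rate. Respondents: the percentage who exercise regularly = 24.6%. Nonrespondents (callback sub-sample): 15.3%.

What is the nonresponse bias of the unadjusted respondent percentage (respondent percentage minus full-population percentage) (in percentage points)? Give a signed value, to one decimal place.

+3.0 percentage points

Nonresponse fraction = 1 − 0.68 = 0.32.
Bias = (nonresponse fraction) × (respondent percentage − nonrespondent percentage)
     = 0.32 × (24.6 − 15.3) = 0.32 × 9.3 = 2.976.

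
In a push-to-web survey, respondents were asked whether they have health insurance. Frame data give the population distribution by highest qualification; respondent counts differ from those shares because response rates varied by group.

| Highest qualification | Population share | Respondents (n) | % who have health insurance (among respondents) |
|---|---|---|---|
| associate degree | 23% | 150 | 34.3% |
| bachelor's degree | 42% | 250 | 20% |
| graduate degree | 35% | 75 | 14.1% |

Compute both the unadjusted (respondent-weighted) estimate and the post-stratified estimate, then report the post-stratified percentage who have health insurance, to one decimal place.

Without adjustment, the pooled respondent share is:
  (150/475)×34.3 + (250/475)×20 + (75/475)×14.1 = 23.5842%
Reweighting by population highest qualification shares:
  0.23×34.3 + 0.42×20 + 0.35×14.1 = 21.224%

21.2%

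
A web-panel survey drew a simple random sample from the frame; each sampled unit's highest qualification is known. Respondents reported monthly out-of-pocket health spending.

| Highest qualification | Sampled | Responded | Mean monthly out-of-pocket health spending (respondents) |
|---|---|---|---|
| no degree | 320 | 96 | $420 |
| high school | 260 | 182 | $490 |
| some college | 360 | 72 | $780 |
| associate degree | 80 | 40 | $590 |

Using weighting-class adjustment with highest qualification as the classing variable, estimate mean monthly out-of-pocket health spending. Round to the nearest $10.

Response rates by class: no degree 96/320 = 30%, high school 182/260 = 70%, some college 72/360 = 20%, associate degree 40/80 = 50%.
Inverse-response-rate weighting restores each class to its sampled count, so class totals weight by n_sampled:
  no degree: 320 × 420 = 134,400
  high school: 260 × 490 = 127,400
  some college: 360 × 780 = 280,800
  associate degree: 80 × 590 = 47,200
Adjusted estimate = 589,800 / 1,020 = 578.235 → $580.

$580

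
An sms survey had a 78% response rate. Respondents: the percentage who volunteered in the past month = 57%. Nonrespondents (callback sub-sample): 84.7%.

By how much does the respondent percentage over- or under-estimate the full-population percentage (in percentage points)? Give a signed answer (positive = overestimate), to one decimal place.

-6.1 percentage points

Nonresponse fraction = 1 − 0.78 = 0.22.
Bias = (nonresponse fraction) × (respondent percentage − nonrespondent percentage)
     = 0.22 × (57 − 84.7) = 0.22 × -27.7 = -6.094.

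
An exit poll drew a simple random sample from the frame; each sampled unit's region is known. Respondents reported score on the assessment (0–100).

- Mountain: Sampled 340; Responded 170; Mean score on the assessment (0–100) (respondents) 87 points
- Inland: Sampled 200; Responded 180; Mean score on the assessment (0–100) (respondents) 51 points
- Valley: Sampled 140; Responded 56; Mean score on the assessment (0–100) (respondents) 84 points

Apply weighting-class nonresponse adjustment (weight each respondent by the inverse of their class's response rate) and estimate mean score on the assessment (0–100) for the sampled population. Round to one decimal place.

Class response rates: Mountain 170/340 = 50%, Inland 180/200 = 90%, Valley 56/140 = 40%.
Each respondent's weight = sampled/responded in their class; summing within a class gives n_sampled, so:
  Mountain: 340 × 87 = 29,580
  Inland: 200 × 51 = 10,200
  Valley: 140 × 84 = 11,760
Adjusted estimate = 51,540 / 680 = 75.7941 → 75.8.

75.8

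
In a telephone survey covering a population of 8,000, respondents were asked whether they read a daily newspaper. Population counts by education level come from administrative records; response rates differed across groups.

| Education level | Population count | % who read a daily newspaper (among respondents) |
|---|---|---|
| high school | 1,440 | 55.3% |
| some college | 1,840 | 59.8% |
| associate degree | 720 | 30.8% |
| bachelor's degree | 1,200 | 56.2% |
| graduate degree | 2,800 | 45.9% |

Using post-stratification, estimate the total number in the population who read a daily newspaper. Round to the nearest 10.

Each cell contributes its population count × the respondent rate:
  high school: 1,440 × 55.3% = 796.32
  some college: 1,840 × 59.8% = 1100.32
  associate degree: 720 × 30.8% = 221.76
  bachelor's degree: 1,200 × 56.2% = 674.4
  graduate degree: 2,800 × 45.9% = 1285.2
Estimated total = 4078 → 4,080.

4,080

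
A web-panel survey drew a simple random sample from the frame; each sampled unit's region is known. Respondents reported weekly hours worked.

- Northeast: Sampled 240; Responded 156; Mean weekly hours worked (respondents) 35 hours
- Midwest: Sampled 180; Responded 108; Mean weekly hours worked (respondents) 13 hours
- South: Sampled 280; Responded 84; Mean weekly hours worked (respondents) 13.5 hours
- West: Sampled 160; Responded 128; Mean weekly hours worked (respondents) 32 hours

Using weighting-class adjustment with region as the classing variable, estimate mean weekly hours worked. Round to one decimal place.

22.8

Response rates by class: Northeast 156/240 = 65%, Midwest 108/180 = 60%, South 84/280 = 30%, West 128/160 = 80%.
With weight = n_sampled/n_responded per class, the weighted class total is n_sampled:
  Northeast: 240 × 35 = 8400
  Midwest: 180 × 13 = 2340
  South: 280 × 13.5 = 3780
  West: 160 × 32 = 5120
Adjusted estimate = 19,640 / 860 = 22.8372 → 22.8.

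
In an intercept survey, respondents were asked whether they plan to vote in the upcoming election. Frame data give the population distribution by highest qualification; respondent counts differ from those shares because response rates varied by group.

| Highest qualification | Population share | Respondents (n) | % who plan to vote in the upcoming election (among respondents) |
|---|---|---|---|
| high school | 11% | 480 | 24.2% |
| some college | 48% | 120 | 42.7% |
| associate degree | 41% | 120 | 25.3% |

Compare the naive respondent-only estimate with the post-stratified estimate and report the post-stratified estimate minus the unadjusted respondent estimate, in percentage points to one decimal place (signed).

Naive respondent-only estimate (weights = respondent counts):
  (480/720)×24.2 + (120/720)×42.7 + (120/720)×25.3 = 27.4667%
Reweighting by population highest qualification shares:
  0.11×24.2 + 0.48×42.7 + 0.41×25.3 = 33.531%
Difference = 33.531 − 27.4667 = 6.0643 pp.

+6.1 percentage points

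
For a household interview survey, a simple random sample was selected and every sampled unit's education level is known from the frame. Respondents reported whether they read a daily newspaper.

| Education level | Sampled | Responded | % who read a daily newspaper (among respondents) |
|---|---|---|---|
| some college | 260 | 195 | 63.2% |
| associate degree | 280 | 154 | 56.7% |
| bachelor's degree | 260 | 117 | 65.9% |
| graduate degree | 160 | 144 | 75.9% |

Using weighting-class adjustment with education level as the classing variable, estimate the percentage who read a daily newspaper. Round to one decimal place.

64.2%

Class response rates: some college 195/260 = 75%, associate degree 154/280 = 55%, bachelor's degree 117/260 = 45%, graduate degree 144/160 = 90%.
Weighting each respondent by the inverse class response rate inflates each class back to its sampled size, so the class weight is n_sampled:
  some college: 260 × 63.2 = 16,432
  associate degree: 280 × 56.7 = 15,876
  bachelor's degree: 260 × 65.9 = 17,134
  graduate degree: 160 × 75.9 = 12,144
Adjusted estimate = 61,586 / 960 = 64.1521 → 64.2%.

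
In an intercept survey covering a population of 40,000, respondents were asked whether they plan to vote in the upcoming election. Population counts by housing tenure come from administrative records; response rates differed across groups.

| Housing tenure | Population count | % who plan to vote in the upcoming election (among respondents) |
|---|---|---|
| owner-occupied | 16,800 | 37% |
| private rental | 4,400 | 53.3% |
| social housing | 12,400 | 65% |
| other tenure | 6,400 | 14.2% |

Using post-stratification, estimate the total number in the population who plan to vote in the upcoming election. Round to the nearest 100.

Estimated count per cell = population count × respondent percentage:
  owner-occupied: 16,800 × 37% = 6216
  private rental: 4,400 × 53.3% = 2345.2
  social housing: 12,400 × 65% = 8060
  other tenure: 6,400 × 14.2% = 908.8
Estimated total = 17,530 → 17,500.

17,500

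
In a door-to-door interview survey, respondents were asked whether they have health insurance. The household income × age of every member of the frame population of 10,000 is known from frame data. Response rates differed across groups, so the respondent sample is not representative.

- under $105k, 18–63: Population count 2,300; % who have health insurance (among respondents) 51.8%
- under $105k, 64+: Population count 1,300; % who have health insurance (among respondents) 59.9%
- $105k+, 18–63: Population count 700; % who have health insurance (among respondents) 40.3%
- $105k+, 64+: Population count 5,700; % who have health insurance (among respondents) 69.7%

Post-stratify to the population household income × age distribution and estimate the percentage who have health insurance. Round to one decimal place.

Weight each group's respondent value by its population share:
  under $105k, 18–63: (2,300/10,000) × 51.8 = 11.914
  under $105k, 64+: (1,300/10,000) × 59.9 = 7.787
  $105k+, 18–63: (700/10,000) × 40.3 = 2.821
  $105k+, 64+: (5,700/10,000) × 69.7 = 39.729
Post-stratified estimate = 62.251 → 62.3%.

62.3%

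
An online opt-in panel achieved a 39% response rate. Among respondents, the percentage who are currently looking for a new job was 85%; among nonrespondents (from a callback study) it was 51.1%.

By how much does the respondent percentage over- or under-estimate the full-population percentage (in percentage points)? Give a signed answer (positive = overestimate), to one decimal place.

+20.7 percentage points

Nonresponse fraction = 1 − 0.39 = 0.61.
Bias = (nonresponse fraction) × (respondent percentage − nonrespondent percentage)
     = 0.61 × (85 − 51.1) = 0.61 × 33.9 = 20.679.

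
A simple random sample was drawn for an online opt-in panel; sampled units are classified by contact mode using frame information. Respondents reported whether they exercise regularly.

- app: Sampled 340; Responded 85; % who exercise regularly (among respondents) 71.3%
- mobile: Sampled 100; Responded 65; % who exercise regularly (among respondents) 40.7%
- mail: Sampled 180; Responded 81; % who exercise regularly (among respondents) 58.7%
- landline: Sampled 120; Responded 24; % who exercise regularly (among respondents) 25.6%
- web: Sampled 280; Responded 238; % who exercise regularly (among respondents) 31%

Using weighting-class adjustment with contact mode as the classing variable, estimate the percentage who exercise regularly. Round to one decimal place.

49.6%

Response rates by class: app 85/340 = 25%, mobile 65/100 = 65%, mail 81/180 = 45%, landline 24/120 = 20%, web 238/280 = 85%.
With weight = n_sampled/n_responded per class, the weighted class total is n_sampled:
  app: 340 × 71.3 = 24,242
  mobile: 100 × 40.7 = 4070
  mail: 180 × 58.7 = 10,566
  landline: 120 × 25.6 = 3072
  web: 280 × 31 = 8680
Adjusted estimate = 50,630 / 1,020 = 49.6373 → 49.6%.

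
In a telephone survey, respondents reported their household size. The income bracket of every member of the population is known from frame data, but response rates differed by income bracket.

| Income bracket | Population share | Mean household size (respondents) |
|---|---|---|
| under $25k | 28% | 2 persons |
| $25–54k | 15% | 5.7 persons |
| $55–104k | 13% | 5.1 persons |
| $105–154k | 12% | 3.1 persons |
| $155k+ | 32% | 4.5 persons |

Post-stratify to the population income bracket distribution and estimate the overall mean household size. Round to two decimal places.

3.89

Reweight to the known income bracket distribution:
  under $25k: 0.28 × 2 = 0.56
  $25–54k: 0.15 × 5.7 = 0.855
  $55–104k: 0.13 × 5.1 = 0.663
  $105–154k: 0.12 × 3.1 = 0.372
  $155k+: 0.32 × 4.5 = 1.44
Post-stratified estimate = 3.89 → 3.89.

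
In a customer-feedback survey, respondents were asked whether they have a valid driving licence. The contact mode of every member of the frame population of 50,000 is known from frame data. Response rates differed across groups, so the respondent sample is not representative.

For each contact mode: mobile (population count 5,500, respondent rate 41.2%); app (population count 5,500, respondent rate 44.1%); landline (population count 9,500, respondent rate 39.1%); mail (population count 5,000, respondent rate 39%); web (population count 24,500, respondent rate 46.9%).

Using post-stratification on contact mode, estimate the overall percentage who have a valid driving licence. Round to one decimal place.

43.7%

Post-stratification weights by population share, not respondent share:
  mobile: (5,500/50,000) × 41.2 = 4.532
  app: (5,500/50,000) × 44.1 = 4.851
  landline: (9,500/50,000) × 39.1 = 7.429
  mail: (5,000/50,000) × 39 = 3.9
  web: (24,500/50,000) × 46.9 = 22.981
Post-stratified estimate = 43.693 → 43.7%.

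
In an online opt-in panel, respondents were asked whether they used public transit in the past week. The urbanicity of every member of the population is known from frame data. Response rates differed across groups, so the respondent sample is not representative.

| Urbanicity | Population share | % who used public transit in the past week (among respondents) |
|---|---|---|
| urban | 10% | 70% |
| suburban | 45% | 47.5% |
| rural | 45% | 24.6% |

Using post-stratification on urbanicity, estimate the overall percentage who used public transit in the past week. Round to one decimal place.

39.4%

Post-stratification weights by population share, not respondent share:
  urban: 0.1 × 70 = 7
  suburban: 0.45 × 47.5 = 21.375
  rural: 0.45 × 24.6 = 11.07
Post-stratified estimate = 39.445 → 39.4%.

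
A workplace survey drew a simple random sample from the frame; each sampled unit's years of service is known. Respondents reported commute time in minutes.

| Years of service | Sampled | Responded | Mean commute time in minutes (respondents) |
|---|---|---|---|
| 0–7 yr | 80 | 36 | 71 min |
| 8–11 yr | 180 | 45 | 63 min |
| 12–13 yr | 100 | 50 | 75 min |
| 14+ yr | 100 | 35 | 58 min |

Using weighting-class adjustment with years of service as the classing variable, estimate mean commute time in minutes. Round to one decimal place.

Response rates by class: 0–7 yr 36/80 = 45%, 8–11 yr 45/180 = 25%, 12–13 yr 50/100 = 50%, 14+ yr 35/100 = 35%.
With weight = n_sampled/n_responded per class, the weighted class total is n_sampled:
  0–7 yr: 80 × 71 = 5680
  8–11 yr: 180 × 63 = 11,340
  12–13 yr: 100 × 75 = 7500
  14+ yr: 100 × 58 = 5800
Adjusted estimate = 30,320 / 460 = 65.913 → 65.9.

65.9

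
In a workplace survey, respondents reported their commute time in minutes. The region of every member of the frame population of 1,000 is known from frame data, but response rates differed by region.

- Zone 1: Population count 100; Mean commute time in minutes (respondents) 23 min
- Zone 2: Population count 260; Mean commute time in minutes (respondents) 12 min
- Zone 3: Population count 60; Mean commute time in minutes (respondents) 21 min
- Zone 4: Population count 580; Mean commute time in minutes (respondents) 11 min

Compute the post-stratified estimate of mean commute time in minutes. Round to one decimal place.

13.1

Reweight to the known region distribution:
  Zone 1: (100/1,000) × 23 = 2.3
  Zone 2: (260/1,000) × 12 = 3.12
  Zone 3: (60/1,000) × 21 = 1.26
  Zone 4: (580/1,000) × 11 = 6.38
Post-stratified estimate = 13.06 → 13.1.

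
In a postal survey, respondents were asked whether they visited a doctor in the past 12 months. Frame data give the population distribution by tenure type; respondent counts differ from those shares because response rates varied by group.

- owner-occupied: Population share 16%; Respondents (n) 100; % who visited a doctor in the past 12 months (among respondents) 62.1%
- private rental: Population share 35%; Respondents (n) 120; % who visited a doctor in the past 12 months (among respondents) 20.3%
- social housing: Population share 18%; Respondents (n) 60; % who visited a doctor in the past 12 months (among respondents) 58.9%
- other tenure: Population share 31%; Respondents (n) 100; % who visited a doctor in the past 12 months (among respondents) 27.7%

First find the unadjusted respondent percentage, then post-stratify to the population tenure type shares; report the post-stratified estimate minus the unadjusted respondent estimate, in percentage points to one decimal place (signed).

Unadjusted (pooled respondent) estimate weights by respondent counts:
  (100/380)×62.1 + (120/380)×20.3 + (60/380)×58.9 + (100/380)×27.7 = 39.3421%
Post-stratified estimate weights by population shares:
  0.16×62.1 + 0.35×20.3 + 0.18×58.9 + 0.31×27.7 = 36.23%
Difference = 36.23 − 39.3421 = -3.1121 pp.

-3.1 percentage points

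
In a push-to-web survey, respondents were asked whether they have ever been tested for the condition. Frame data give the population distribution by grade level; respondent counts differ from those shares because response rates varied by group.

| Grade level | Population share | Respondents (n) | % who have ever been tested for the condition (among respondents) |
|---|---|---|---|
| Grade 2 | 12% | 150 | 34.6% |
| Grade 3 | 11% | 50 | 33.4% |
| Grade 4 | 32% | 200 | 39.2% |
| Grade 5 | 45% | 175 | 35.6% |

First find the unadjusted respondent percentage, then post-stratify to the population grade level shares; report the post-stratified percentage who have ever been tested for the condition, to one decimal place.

36.4%

Without adjustment, the pooled respondent share is:
  (150/575)×34.6 + (50/575)×33.4 + (200/575)×39.2 + (175/575)×35.6 = 36.4%
Post-stratifying to population shares instead:
  0.12×34.6 + 0.11×33.4 + 0.32×39.2 + 0.45×35.6 = 36.39%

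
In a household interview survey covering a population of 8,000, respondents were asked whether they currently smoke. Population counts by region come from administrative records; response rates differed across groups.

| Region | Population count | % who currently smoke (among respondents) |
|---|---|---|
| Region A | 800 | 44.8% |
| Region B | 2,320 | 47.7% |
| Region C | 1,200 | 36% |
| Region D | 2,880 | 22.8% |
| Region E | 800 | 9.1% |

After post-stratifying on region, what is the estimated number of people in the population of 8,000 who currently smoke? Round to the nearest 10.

2,630

Estimated count per cell = population count × respondent percentage:
  Region A: 800 × 44.8% = 358.4
  Region B: 2,320 × 47.7% = 1106.64
  Region C: 1,200 × 36% = 432
  Region D: 2,880 × 22.8% = 656.64
  Region E: 800 × 9.1% = 72.8
Estimated total = 2626.48 → 2,630.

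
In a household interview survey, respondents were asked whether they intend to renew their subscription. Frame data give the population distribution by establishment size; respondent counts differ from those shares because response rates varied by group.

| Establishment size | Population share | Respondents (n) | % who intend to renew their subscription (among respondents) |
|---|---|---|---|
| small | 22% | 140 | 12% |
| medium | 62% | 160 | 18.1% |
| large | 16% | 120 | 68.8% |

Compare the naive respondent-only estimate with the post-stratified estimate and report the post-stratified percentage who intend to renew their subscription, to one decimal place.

Naive respondent-only estimate (weights = respondent counts):
  (140/420)×12 + (160/420)×18.1 + (120/420)×68.8 = 30.5524%
Post-stratified estimate weights by population shares:
  0.22×12 + 0.62×18.1 + 0.16×68.8 = 24.87%

24.9%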